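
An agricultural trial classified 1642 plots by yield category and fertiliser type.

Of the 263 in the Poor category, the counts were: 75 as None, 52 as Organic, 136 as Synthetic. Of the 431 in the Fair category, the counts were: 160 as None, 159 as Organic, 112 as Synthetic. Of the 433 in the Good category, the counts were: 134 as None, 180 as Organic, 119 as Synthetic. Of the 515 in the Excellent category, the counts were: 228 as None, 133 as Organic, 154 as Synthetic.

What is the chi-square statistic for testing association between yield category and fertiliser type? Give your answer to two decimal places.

Row totals: 263, 431, 433, 515. Column totals: 597, 524, 521. Grand total N = 1642.
Expected counts (row total × column total / N):
  Poor, None: 263×597/1642 = 95.622
  Poor, Organic: 263×524/1642 = 83.929
  Poor, Synthetic: 263×521/1642 = 83.449
  Fair, None: 431×597/1642 = 156.703
  Fair, Organic: 431×524/1642 = 137.542
  Fair, Synthetic: 431×521/1642 = 136.755
  Good, None: 433×597/1642 = 157.431
  Good, Organic: 433×524/1642 = 138.180
  Good, Synthetic: 433×521/1642 = 137.389
  Excellent, None: 515×597/1642 = 187.244
  Excellent, Organic: 515×524/1642 = 164.348
  Excellent, Synthetic: 515×521/1642 = 163.407
Contributions (O − E)²/E:
  (75 − 95.622)²/95.622 = 4.4474
  (52 − 83.929)²/83.929 = 12.1467
  (136 − 83.449)²/83.449 = 33.0934
  (160 − 156.703)²/156.703 = 0.0694
  (159 − 137.542)²/137.542 = 3.3477
  (112 − 136.755)²/136.755 = 4.4811
  (134 − 157.431)²/157.431 = 3.4873
  (180 − 138.180)²/138.180 = 12.6568
  (119 − 137.389)²/137.389 = 2.4613
  (228 − 187.244)²/187.244 = 8.8711
  (133 − 164.348)²/164.348 = 5.9794
  (154 − 163.407)²/163.407 = 0.5415
χ² = 4.4474 + 12.1467 + 33.0934 + 0.0694 + 3.3477 + 4.4811 + 3.4873 + 12.6568 + 2.4613 + 8.8711 + 5.9794 + 0.5415 = 91.58

91.58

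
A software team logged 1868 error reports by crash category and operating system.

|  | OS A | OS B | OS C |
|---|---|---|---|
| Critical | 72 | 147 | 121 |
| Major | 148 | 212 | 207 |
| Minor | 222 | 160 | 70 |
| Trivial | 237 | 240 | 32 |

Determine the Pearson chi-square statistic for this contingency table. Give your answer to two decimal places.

224.39

Row totals: 340, 567, 452, 509. Column totals: 679, 759, 430. Grand total N = 1868.
Expected counts (row total × column total / N):
  Critical, OS A: 340×679/1868 = 123.587
  Critical, OS B: 340×759/1868 = 138.148
  Critical, OS C: 340×430/1868 = 78.266
  Major, OS A: 567×679/1868 = 206.099
  Major, OS B: 567×759/1868 = 230.382
  Major, OS C: 567×430/1868 = 130.519
  Minor, OS A: 452×679/1868 = 164.298
  Minor, OS B: 452×759/1868 = 183.655
  Minor, OS C: 452×430/1868 = 104.047
  Trivial, OS A: 509×679/1868 = 185.017
  Trivial, OS B: 509×759/1868 = 206.815
  Trivial, OS C: 509×430/1868 = 117.168
Contributions (O − E)²/E:
  (72 − 123.587)²/123.587 = 21.5332
  (147 − 138.148)²/138.148 = 0.5672
  (121 − 78.266)²/78.266 = 23.3332
  (148 − 206.099)²/206.099 = 16.3780
  (212 − 230.382)²/230.382 = 1.4667
  (207 − 130.519)²/130.519 = 44.8160
  (222 − 164.298)²/164.298 = 20.2651
  (160 − 183.655)²/183.655 = 3.0468
  (70 − 104.047)²/104.047 = 11.1411
  (237 − 185.017)²/185.017 = 14.6053
  (240 − 206.815)²/206.815 = 5.3248
  (32 − 117.168)²/117.168 = 61.9076
χ² = 21.5332 + 0.5672 + 23.3332 + 16.3780 + 1.4667 + 44.8160 + 20.2651 + 3.0468 + 11.1411 + 14.6053 + 5.3248 + 61.9076 = 224.39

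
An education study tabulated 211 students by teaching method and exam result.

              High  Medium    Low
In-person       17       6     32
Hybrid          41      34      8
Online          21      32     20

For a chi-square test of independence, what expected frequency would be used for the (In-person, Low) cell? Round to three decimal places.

15.640

Row total (In-person) = 55; column total (Low) = 60; grand total N = 211.
Expected count = (row total × column total) / N = 55 × 60 / 211 = 15.640.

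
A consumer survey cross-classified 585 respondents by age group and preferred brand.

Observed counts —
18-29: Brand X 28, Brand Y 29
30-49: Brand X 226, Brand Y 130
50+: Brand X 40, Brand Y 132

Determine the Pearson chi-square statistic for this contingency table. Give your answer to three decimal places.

Row totals: 57, 356, 172. Column totals: 294, 291. Grand total N = 585.
Expected counts (row total × column total / N):
  18-29, Brand X: 57×294/585 = 28.6462
  18-29, Brand Y: 57×291/585 = 28.3538
  30-49, Brand X: 356×294/585 = 178.9128
  30-49, Brand Y: 356×291/585 = 177.0872
  50+, Brand X: 172×294/585 = 86.4410
  50+, Brand Y: 172×291/585 = 85.5590
Contributions (O − E)²/E:
  (28 − 28.6462)²/28.6462 = 0.0146
  (29 − 28.3538)²/28.3538 = 0.0147
  (226 − 178.9128)²/178.9128 = 12.3927
  (130 − 177.0872)²/177.0872 = 12.5204
  (40 − 86.4410)²/86.4410 = 24.9507
  (132 − 85.5590)²/85.5590 = 25.2079
χ² = 0.0146 + 0.0147 + 12.3927 + 12.5204 + 24.9507 + 25.2079 = 75.101

75.101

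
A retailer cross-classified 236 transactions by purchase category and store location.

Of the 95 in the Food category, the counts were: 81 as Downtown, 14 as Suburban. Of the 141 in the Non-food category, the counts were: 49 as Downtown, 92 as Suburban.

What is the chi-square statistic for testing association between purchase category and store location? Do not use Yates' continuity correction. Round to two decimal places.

Row totals: 95, 141. Column totals: 130, 106. Grand total N = 236.
Expected counts (row total × column total / N):
  Food, Downtown: 95×130/236 = 52.331
  Food, Suburban: 95×106/236 = 42.669
  Non-food, Downtown: 141×130/236 = 77.669
  Non-food, Suburban: 141×106/236 = 63.331
Contributions (O − E)²/E:
  (81 − 52.331)²/52.331 = 15.7060
  (14 − 42.669)²/42.669 = 19.2625
  (49 − 77.669)²/77.669 = 10.5822
  (92 − 63.331)²/63.331 = 12.9780
χ² = 15.7060 + 19.2625 + 10.5822 + 12.9780 = 58.53

58.53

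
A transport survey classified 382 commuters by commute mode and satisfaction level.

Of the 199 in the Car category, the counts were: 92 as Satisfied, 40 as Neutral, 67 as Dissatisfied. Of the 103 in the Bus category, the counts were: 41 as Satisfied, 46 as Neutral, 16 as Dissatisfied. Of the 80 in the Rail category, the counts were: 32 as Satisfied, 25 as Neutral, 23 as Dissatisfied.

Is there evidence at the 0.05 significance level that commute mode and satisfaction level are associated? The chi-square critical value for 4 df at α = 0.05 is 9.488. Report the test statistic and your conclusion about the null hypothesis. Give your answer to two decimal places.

23.22; reject H₀

Row totals: 199, 103, 80. Column totals: 165, 111, 106. Grand total N = 382.
Expected counts (row total × column total / N):
  Car, Satisfied: 199×165/382 = 85.955
  Car, Neutral: 199×111/382 = 57.825
  Car, Dissatisfied: 199×106/382 = 55.220
  Bus, Satisfied: 103×165/382 = 44.490
  Bus, Neutral: 103×111/382 = 29.929
  Bus, Dissatisfied: 103×106/382 = 28.581
  Rail, Satisfied: 80×165/382 = 34.555
  Rail, Neutral: 80×111/382 = 23.246
  Rail, Dissatisfied: 80×106/382 = 22.199
Contributions (O − E)²/E:
  (92 − 85.955)²/85.955 = 0.4251
  (40 − 57.825)²/57.825 = 5.4947
  (67 − 55.220)²/55.220 = 2.5130
  (41 − 44.490)²/44.490 = 0.2738
  (46 − 29.929)²/29.929 = 8.6297
  (16 − 28.581)²/28.581 = 5.5380
  (32 − 34.555)²/34.555 = 0.1889
  (25 − 23.246)²/23.246 = 0.1323
  (23 − 22.199)²/22.199 = 0.0289
χ² = 0.4251 + 5.4947 + 2.5130 + 0.2738 + 8.6297 + 5.5380 + 0.1889 + 0.1323 + 0.0289 = 23.22
df = (3−1)(3−1) = 4. Since 23.22 > 9.488, reject the null hypothesis of independence at α = 0.05.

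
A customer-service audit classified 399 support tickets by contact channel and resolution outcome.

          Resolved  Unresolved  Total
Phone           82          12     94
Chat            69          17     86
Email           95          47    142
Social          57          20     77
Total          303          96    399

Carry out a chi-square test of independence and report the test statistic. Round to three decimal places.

Grand total N = 399.
Expected counts (row total × column total / N):
  Phone, Resolved: 94×303/399 = 71.3835
  Phone, Unresolved: 94×96/399 = 22.6165
  Chat, Resolved: 86×303/399 = 65.3083
  Chat, Unresolved: 86×96/399 = 20.6917
  Email, Resolved: 142×303/399 = 107.8346
  Email, Unresolved: 142×96/399 = 34.1654
  Social, Resolved: 77×303/399 = 58.4737
  Social, Unresolved: 77×96/399 = 18.5263
Contributions (O − E)²/E:
  (82 − 71.3835)²/71.3835 = 1.5789
  (12 − 22.6165)²/22.6165 = 4.9835
  (69 − 65.3083)²/65.3083 = 0.2087
  (17 − 20.6917)²/20.6917 = 0.6587
  (95 − 107.8346)²/107.8346 = 1.5276
  (47 − 34.1654)²/34.1654 = 4.8215
  (57 − 58.4737)²/58.4737 = 0.0371
  (20 − 18.5263)²/18.5263 = 0.1172
χ² = 1.5789 + 4.9835 + 0.2087 + 0.6587 + 1.5276 + 4.8215 + 0.0371 + 0.1172 = 13.933

13.933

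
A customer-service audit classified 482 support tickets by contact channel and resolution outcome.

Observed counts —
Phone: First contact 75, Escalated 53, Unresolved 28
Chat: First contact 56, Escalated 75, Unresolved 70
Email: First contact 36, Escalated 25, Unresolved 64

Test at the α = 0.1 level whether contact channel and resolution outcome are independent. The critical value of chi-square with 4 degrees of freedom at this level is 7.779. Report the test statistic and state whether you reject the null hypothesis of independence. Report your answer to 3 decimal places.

42.646; reject H₀

Row totals: 156, 201, 125. Column totals: 167, 153, 162. Grand total N = 482.
Expected counts (row total × column total / N):
  Phone, First contact: 156×167/482 = 54.0498
  Phone, Escalated: 156×153/482 = 49.5187
  Phone, Unresolved: 156×162/482 = 52.4315
  Chat, First contact: 201×167/482 = 69.6411
  Chat, Escalated: 201×153/482 = 63.8029
  Chat, Unresolved: 201×162/482 = 67.5560
  Email, First contact: 125×167/482 = 43.3091
  Email, Escalated: 125×153/482 = 39.6784
  Email, Unresolved: 125×162/482 = 42.0124
Contributions (O − E)²/E:
  (75 − 54.0498)²/54.0498 = 8.1205
  (53 − 49.5187)²/49.5187 = 0.2447
  (28 − 52.4315)²/52.4315 = 11.3843
  (56 − 69.6411)²/69.6411 = 2.6720
  (75 − 63.8029)²/63.8029 = 1.9650
  (70 − 67.5560)²/67.5560 = 0.0884
  (36 − 43.3091)²/43.3091 = 1.2335
  (25 − 39.6784)²/39.6784 = 5.4300
  (64 − 42.0124)²/42.0124 = 11.5074
χ² = 8.1205 + 0.2447 + 11.3843 + 2.6720 + 1.9650 + 0.0884 + 1.2335 + 5.4300 + 11.5074 = 42.646
df = (3−1)(3−1) = 4. Since 42.646 > 7.779, reject the null hypothesis of independence at α = 0.1.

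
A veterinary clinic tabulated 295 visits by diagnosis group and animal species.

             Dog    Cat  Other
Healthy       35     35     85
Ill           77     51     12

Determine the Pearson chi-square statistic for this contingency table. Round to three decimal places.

73.091

Row totals: 155, 140. Column totals: 112, 86, 97. Grand total N = 295.
Expected counts (row total × column total / N):
  Healthy, Dog: 155×112/295 = 58.8475
  Healthy, Cat: 155×86/295 = 45.1864
  Healthy, Other: 155×97/295 = 50.9661
  Ill, Dog: 140×112/295 = 53.1525
  Ill, Cat: 140×86/295 = 40.8136
  Ill, Other: 140×97/295 = 46.0339
Contributions (O − E)²/E:
  (35 − 58.8475)²/58.8475 = 9.6640
  (35 − 45.1864)²/45.1864 = 2.2963
  (85 − 50.9661)²/50.9661 = 22.7270
  (77 − 53.1525)²/53.1525 = 10.6995
  (51 − 40.8136)²/40.8136 = 2.5424
  (12 − 46.0339)²/46.0339 = 25.1620
χ² = 9.6640 + 2.2963 + 22.7270 + 10.6995 + 2.5424 + 25.1620 = 73.091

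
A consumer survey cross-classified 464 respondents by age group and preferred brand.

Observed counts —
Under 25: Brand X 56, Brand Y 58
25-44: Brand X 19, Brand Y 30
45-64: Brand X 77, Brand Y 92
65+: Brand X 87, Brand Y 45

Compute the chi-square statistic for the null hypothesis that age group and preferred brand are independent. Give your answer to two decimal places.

Row totals: 114, 49, 169, 132. Column totals: 239, 225. Grand total N = 464.
Expected counts (row total × column total / N):
  Under 25, Brand X: 114×239/464 = 58.7198
  Under 25, Brand Y: 114×225/464 = 55.2802
  25-44, Brand X: 49×239/464 = 25.2392
  25-44, Brand Y: 49×225/464 = 23.7608
  45-64, Brand X: 169×239/464 = 87.0496
  45-64, Brand Y: 169×225/464 = 81.9504
  65+, Brand X: 132×239/464 = 67.9914
  65+, Brand Y: 132×225/464 = 64.0086
Contributions (O − E)²/E:
  (56 − 58.7198)²/58.7198 = 0.1260
  (58 − 55.2802)²/55.2802 = 0.1338
  (19 − 25.2392)²/25.2392 = 1.5423
  (30 − 23.7608)²/23.7608 = 1.6383
  (77 − 87.0496)²/87.0496 = 1.1602
  (92 − 81.9504)²/81.9504 = 1.2324
  (87 − 67.9914)²/67.9914 = 5.3143
  (45 − 64.0086)²/64.0086 = 5.6450
χ² = 0.1260 + 0.1338 + 1.5423 + 1.6383 + 1.1602 + 1.2324 + 5.3143 + 5.6450 = 16.79

16.79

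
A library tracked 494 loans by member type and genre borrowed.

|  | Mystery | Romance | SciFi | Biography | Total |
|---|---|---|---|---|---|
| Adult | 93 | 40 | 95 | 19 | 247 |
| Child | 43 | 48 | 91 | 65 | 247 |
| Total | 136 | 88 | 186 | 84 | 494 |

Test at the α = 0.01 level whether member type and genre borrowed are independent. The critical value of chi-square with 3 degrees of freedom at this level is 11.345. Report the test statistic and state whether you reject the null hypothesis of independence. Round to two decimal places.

Grand total N = 494.
Expected counts (row total × column total / N):
  Adult, Mystery: 247×136/494 = 68.000
  Adult, Romance: 247×88/494 = 44.000
  Adult, SciFi: 247×186/494 = 93.000
  Adult, Biography: 247×84/494 = 42.000
  Child, Mystery: 247×136/494 = 68.000
  Child, Romance: 247×88/494 = 44.000
  Child, SciFi: 247×186/494 = 93.000
  Child, Biography: 247×84/494 = 42.000
Contributions (O − E)²/E:
  (93 − 68.000)²/68.000 = 9.1912
  (40 − 44.000)²/44.000 = 0.3636
  (95 − 93.000)²/93.000 = 0.0430
  (19 − 42.000)²/42.000 = 12.5952
  (43 − 68.000)²/68.000 = 9.1912
  (48 − 44.000)²/44.000 = 0.3636
  (91 − 93.000)²/93.000 = 0.0430
  (65 − 42.000)²/42.000 = 12.5952
χ² = 9.1912 + 0.3636 + 0.0430 + 12.5952 + 9.1912 + 0.3636 + 0.0430 + 12.5952 = 44.39
df = (2−1)(4−1) = 3. Since 44.39 > 11.345, reject the null hypothesis of independence at α = 0.01.

44.39; reject H₀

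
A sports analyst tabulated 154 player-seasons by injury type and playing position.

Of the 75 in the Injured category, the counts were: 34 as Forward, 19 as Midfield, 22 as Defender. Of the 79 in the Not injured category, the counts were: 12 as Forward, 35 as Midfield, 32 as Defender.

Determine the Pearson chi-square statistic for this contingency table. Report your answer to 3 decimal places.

17.022

Row totals: 75, 79. Column totals: 46, 54, 54. Grand total N = 154.
Expected counts (row total × column total / N):
  Injured, Forward: 75×46/154 = 22.4026
  Injured, Midfield: 75×54/154 = 26.2987
  Injured, Defender: 75×54/154 = 26.2987
  Not injured, Forward: 79×46/154 = 23.5974
  Not injured, Midfield: 79×54/154 = 27.7013
  Not injured, Defender: 79×54/154 = 27.7013
Contributions (O − E)²/E:
  (34 − 22.4026)²/22.4026 = 6.0038
  (19 − 26.2987)²/26.2987 = 2.0256
  (22 − 26.2987)²/26.2987 = 0.7027
  (12 − 23.5974)²/23.5974 = 5.6998
  (35 − 27.7013)²/27.7013 = 1.9231
  (32 − 27.7013)²/27.7013 = 0.6671
χ² = 6.0038 + 2.0256 + 0.7027 + 5.6998 + 1.9231 + 0.6671 = 17.022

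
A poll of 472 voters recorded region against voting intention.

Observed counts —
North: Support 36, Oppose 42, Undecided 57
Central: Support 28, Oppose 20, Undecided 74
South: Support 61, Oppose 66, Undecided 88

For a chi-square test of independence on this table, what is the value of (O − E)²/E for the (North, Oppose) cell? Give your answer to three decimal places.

Row total (North) = 135; column total (Oppose) = 128; N = 472.
Expected count E = 135 × 128 / 472 = 36.61017.
Contribution = (O − E)²/E = (42 − 36.61017)² / 36.61017 = 0.794.

0.794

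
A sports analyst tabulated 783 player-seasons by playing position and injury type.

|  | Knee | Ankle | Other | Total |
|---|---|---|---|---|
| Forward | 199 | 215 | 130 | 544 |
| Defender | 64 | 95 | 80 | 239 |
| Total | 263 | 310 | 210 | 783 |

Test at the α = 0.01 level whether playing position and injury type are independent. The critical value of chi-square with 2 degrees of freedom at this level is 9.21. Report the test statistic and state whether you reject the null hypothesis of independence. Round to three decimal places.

10.430; reject H₀

Grand total N = 783.
Expected counts (row total × column total / N):
  Forward, Knee: 544×263/783 = 182.7229
  Forward, Ankle: 544×310/783 = 215.3768
  Forward, Other: 544×210/783 = 145.9004
  Defender, Knee: 239×263/783 = 80.2771
  Defender, Ankle: 239×310/783 = 94.6232
  Defender, Other: 239×210/783 = 64.0996
Contributions (O − E)²/E:
  (199 − 182.7229)²/182.7229 = 1.4500
  (215 − 215.3768)²/215.3768 = 0.0007
  (130 − 145.9004)²/145.9004 = 1.7328
  (64 − 80.2771)²/80.2771 = 3.3004
  (95 − 94.6232)²/94.6232 = 0.0015
  (80 − 64.0996)²/64.0996 = 3.9442
χ² = 1.4500 + 0.0007 + 1.7328 + 3.3004 + 0.0015 + 3.9442 = 10.430
df = (2−1)(3−1) = 2. Since 10.430 > 9.21, reject the null hypothesis of independence at α = 0.01.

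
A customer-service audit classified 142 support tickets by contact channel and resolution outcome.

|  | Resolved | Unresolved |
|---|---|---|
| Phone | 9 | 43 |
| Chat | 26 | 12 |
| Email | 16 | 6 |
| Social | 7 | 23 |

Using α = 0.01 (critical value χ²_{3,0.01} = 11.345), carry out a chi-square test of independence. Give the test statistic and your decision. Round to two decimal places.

Row totals: 52, 38, 22, 30. Column totals: 58, 84. Grand total N = 142.
Expected counts (row total × column total / N):
  Phone, Resolved: 52×58/142 = 21.239
  Phone, Unresolved: 52×84/142 = 30.761
  Chat, Resolved: 38×58/142 = 15.521
  Chat, Unresolved: 38×84/142 = 22.479
  Email, Resolved: 22×58/142 = 8.986
  Email, Unresolved: 22×84/142 = 13.014
  Social, Resolved: 30×58/142 = 12.254
  Social, Unresolved: 30×84/142 = 17.746
Contributions (O − E)²/E:
  (9 − 21.239)²/21.239 = 7.0527
  (43 − 30.761)²/30.761 = 4.8696
  (26 − 15.521)²/15.521 = 7.0749
  (12 − 22.479)²/22.479 = 4.8850
  (16 − 8.986)²/8.986 = 5.4748
  (6 − 13.014)²/13.014 = 3.7803
  (7 − 12.254)²/12.254 = 2.2527
  (23 − 17.746)²/17.746 = 1.5555
χ² = 7.0527 + 4.8696 + 7.0749 + 4.8850 + 5.4748 + 3.7803 + 2.2527 + 1.5555 = 36.95
df = (4−1)(2−1) = 3. Since 36.95 > 11.345, reject the null hypothesis of independence at α = 0.01.

36.95; reject H₀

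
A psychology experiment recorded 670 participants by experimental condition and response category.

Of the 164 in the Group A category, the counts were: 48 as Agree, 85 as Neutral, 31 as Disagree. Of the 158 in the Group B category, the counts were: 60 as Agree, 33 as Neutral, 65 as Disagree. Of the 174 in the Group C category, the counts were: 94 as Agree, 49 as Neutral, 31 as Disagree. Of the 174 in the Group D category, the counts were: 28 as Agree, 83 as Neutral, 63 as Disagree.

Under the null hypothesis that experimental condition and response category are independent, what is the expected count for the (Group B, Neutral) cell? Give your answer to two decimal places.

Row total (Group B) = 158; column total (Neutral) = 250; grand total N = 670.
Expected count = (row total × column total) / N = 158 × 250 / 670 = 58.96.

58.96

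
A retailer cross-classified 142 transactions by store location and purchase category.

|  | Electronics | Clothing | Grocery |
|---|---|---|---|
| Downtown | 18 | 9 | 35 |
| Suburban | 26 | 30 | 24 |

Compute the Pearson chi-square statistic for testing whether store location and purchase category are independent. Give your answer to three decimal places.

12.736

Row totals: 62, 80. Column totals: 44, 39, 59. Grand total N = 142.
Expected counts (row total × column total / N):
  Downtown, Electronics: 62×44/142 = 19.2113
  Downtown, Clothing: 62×39/142 = 17.0282
  Downtown, Grocery: 62×59/142 = 25.7606
  Suburban, Electronics: 80×44/142 = 24.7887
  Suburban, Clothing: 80×39/142 = 21.9718
  Suburban, Grocery: 80×59/142 = 33.2394
Contributions (O − E)²/E:
  (18 − 19.2113)²/19.2113 = 0.0764
  (9 − 17.0282)²/17.0282 = 3.7850
  (35 − 25.7606)²/25.7606 = 3.3138
  (26 − 24.7887)²/24.7887 = 0.0592
  (30 − 21.9718)²/21.9718 = 2.9334
  (24 − 33.2394)²/33.2394 = 2.5682
χ² = 0.0764 + 3.7850 + 3.3138 + 0.0592 + 2.9334 + 2.5682 = 12.736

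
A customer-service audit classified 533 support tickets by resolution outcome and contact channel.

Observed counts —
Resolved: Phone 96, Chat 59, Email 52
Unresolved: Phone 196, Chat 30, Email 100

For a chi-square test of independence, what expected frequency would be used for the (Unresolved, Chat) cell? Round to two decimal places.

Row total (Unresolved) = 326; column total (Chat) = 89; grand total N = 533.
Expected count = (row total × column total) / N = 326 × 89 / 533 = 54.44.

54.44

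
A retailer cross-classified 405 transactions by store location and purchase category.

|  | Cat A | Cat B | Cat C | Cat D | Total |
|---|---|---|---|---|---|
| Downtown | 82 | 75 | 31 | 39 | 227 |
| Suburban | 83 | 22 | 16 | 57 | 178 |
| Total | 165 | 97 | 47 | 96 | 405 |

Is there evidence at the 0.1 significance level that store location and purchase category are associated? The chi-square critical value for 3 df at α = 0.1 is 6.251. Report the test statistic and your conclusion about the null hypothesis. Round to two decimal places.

31.66; reject H₀

Grand total N = 405.
Expected counts (row total × column total / N):
  Downtown, Cat A: 227×165/405 = 92.4815
  Downtown, Cat B: 227×97/405 = 54.3679
  Downtown, Cat C: 227×47/405 = 26.3432
  Downtown, Cat D: 227×96/405 = 53.8074
  Suburban, Cat A: 178×165/405 = 72.5185
  Suburban, Cat B: 178×97/405 = 42.6321
  Suburban, Cat C: 178×47/405 = 20.6568
  Suburban, Cat D: 178×96/405 = 42.1926
Contributions (O − E)²/E:
  (82 − 92.4815)²/92.4815 = 1.1879
  (75 − 54.3679)²/54.3679 = 7.8297
  (31 − 26.3432)²/26.3432 = 0.8232
  (39 − 53.8074)²/53.8074 = 4.0749
  (83 − 72.5185)²/72.5185 = 1.5149
  (22 − 42.6321)²/42.6321 = 9.9850
  (16 − 20.6568)²/20.6568 = 1.0498
  (57 − 42.1926)²/42.1926 = 5.1966
χ² = 1.1879 + 7.8297 + 0.8232 + 4.0749 + 1.5149 + 9.9850 + 1.0498 + 5.1966 = 31.66
df = (2−1)(4−1) = 3. Since 31.66 > 6.251, reject the null hypothesis of independence at α = 0.1.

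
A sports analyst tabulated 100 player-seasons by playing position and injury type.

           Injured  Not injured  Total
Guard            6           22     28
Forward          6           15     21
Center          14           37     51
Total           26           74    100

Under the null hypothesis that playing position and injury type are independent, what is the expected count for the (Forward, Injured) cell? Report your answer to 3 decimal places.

5.460

Row total (Forward) = 21; column total (Injured) = 26; grand total N = 100.
Expected count = (row total × column total) / N = 21 × 26 / 100 = 5.460.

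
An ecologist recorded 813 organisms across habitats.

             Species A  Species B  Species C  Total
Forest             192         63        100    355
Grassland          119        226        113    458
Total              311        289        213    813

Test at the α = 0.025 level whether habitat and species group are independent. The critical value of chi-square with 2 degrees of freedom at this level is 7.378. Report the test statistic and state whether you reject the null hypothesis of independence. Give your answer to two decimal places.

98.39; reject H₀

Grand total N = 813.
Expected counts (row total × column total / N):
  Forest, Species A: 355×311/813 = 135.800
  Forest, Species B: 355×289/813 = 126.193
  Forest, Species C: 355×213/813 = 93.007
  Grassland, Species A: 458×311/813 = 175.200
  Grassland, Species B: 458×289/813 = 162.807
  Grassland, Species C: 458×213/813 = 119.993
Contributions (O − E)²/E:
  (192 − 135.800)²/135.800 = 23.2580
  (63 − 126.193)²/126.193 = 31.6448
  (100 − 93.007)²/93.007 = 0.5258
  (119 − 175.200)²/175.200 = 18.0276
  (226 − 162.807)²/162.807 = 24.5282
  (113 − 119.993)²/119.993 = 0.4075
χ² = 23.2580 + 31.6448 + 0.5258 + 18.0276 + 24.5282 + 0.4075 = 98.39
df = (2−1)(3−1) = 2. Since 98.39 > 7.378, reject the null hypothesis of independence at α = 0.025.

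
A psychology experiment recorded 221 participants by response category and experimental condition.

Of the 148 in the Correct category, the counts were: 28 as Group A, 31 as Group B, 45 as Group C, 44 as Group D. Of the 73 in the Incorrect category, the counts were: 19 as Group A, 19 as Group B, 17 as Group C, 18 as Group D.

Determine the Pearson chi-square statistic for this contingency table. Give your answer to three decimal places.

3.051

Row totals: 148, 73. Column totals: 47, 50, 62, 62. Grand total N = 221.
Expected counts (row total × column total / N):
  Correct, Group A: 148×47/221 = 31.4751
  Correct, Group B: 148×50/221 = 33.4842
  Correct, Group C: 148×62/221 = 41.5204
  Correct, Group D: 148×62/221 = 41.5204
  Incorrect, Group A: 73×47/221 = 15.5249
  Incorrect, Group B: 73×50/221 = 16.5158
  Incorrect, Group C: 73×62/221 = 20.4796
  Incorrect, Group D: 73×62/221 = 20.4796
Contributions (O − E)²/E:
  (28 − 31.4751)²/31.4751 = 0.3837
  (31 − 33.4842)²/33.4842 = 0.1843
  (45 − 41.5204)²/41.5204 = 0.2916
  (44 − 41.5204)²/41.5204 = 0.1481
  (19 − 15.5249)²/15.5249 = 0.7779
  (19 − 16.5158)²/16.5158 = 0.3737
  (17 − 20.4796)²/20.4796 = 0.5912
  (18 − 20.4796)²/20.4796 = 0.3002
χ² = 0.3837 + 0.1843 + 0.2916 + 0.1481 + 0.7779 + 0.3737 + 0.5912 + 0.3002 = 3.051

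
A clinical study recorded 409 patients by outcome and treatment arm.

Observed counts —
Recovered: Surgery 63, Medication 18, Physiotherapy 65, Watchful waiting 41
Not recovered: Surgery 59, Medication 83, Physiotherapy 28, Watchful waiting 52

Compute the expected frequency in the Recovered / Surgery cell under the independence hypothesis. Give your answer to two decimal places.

55.78

Row total (Recovered) = 187; column total (Surgery) = 122; grand total N = 409.
Expected count = (row total × column total) / N = 187 × 122 / 409 = 55.78.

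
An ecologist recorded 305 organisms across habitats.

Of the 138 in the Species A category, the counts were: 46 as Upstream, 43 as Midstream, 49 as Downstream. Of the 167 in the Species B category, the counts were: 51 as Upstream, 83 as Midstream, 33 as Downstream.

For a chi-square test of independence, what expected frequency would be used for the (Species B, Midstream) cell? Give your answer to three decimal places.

Row total (Species B) = 167; column total (Midstream) = 126; grand total N = 305.
Expected count = (row total × column total) / N = 167 × 126 / 305 = 68.990.

68.990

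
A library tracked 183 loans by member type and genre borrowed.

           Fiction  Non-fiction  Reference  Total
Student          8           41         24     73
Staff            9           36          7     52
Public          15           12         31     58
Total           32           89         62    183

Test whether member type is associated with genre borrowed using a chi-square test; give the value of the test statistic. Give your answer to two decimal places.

31.78

Grand total N = 183.
Expected counts (row total × column total / N):
  Student, Fiction: 73×32/183 = 12.765
  Student, Non-fiction: 73×89/183 = 35.503
  Student, Reference: 73×62/183 = 24.732
  Staff, Fiction: 52×32/183 = 9.093
  Staff, Non-fiction: 52×89/183 = 25.290
  Staff, Reference: 52×62/183 = 17.617
  Public, Fiction: 58×32/183 = 10.142
  Public, Non-fiction: 58×89/183 = 28.208
  Public, Reference: 58×62/183 = 19.650
Contributions (O − E)²/E:
  (8 − 12.765)²/12.765 = 1.7787
  (41 − 35.503)²/35.503 = 0.8511
  (24 − 24.732)²/24.732 = 0.0217
  (9 − 9.093)²/9.093 = 0.0010
  (36 − 25.290)²/25.290 = 4.5356
  (7 − 17.617)²/17.617 = 6.3984
  (15 − 10.142)²/10.142 = 2.3270
  (12 − 28.208)²/28.208 = 9.3129
  (31 − 19.650)²/19.650 = 6.5559
χ² = 1.7787 + 0.8511 + 0.0217 + 0.0010 + 4.5356 + 6.3984 + 2.3270 + 9.3129 + 6.5559 = 31.78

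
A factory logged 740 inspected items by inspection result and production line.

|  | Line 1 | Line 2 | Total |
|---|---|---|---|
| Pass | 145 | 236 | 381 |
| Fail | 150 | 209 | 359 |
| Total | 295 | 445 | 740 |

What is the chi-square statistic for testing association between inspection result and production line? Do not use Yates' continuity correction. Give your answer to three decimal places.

1.070

Grand total N = 740.
Expected counts (row total × column total / N):
  Pass, Line 1: 381×295/740 = 151.8851
  Pass, Line 2: 381×445/740 = 229.1149
  Fail, Line 1: 359×295/740 = 143.1149
  Fail, Line 2: 359×445/740 = 215.8851
Contributions (O − E)²/E:
  (145 − 151.8851)²/151.8851 = 0.3121
  (236 − 229.1149)²/229.1149 = 0.2069
  (150 − 143.1149)²/143.1149 = 0.3312
  (209 − 215.8851)²/215.8851 = 0.2196
χ² = 0.3121 + 0.2069 + 0.3312 + 0.2196 = 1.070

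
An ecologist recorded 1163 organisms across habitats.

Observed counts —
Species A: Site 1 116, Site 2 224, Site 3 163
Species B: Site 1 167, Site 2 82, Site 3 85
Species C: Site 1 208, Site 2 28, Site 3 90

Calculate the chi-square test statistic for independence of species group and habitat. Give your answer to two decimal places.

179.98

Row totals: 503, 334, 326. Column totals: 491, 334, 338. Grand total N = 1163.
Expected counts (row total × column total / N):
  Species A, Site 1: 503×491/1163 = 212.359
  Species A, Site 2: 503×334/1163 = 144.456
  Species A, Site 3: 503×338/1163 = 146.186
  Species B, Site 1: 334×491/1163 = 141.009
  Species B, Site 2: 334×334/1163 = 95.921
  Species B, Site 3: 334×338/1163 = 97.070
  Species C, Site 1: 326×491/1163 = 137.632
  Species C, Site 2: 326×334/1163 = 93.623
  Species C, Site 3: 326×338/1163 = 94.745
Contributions (O − E)²/E:
  (116 − 212.359)²/212.359 = 43.7234
  (224 − 144.456)²/144.456 = 43.8005
  (163 − 146.186)²/146.186 = 1.9339
  (167 − 141.009)²/141.009 = 4.7907
  (82 − 95.921)²/95.921 = 2.0204
  (85 − 97.070)²/97.070 = 1.5008
  (208 − 137.632)²/137.632 = 35.9775
  (28 − 93.623)²/93.623 = 45.9970
  (90 − 94.745)²/94.745 = 0.2376
χ² = 43.7234 + 43.8005 + 1.9339 + 4.7907 + 2.0204 + 1.5008 + 35.9775 + 45.9970 + 0.2376 = 179.98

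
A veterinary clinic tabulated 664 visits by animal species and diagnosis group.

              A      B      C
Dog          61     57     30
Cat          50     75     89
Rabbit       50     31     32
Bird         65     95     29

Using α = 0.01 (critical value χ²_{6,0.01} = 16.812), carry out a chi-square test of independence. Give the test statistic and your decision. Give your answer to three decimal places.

Row totals: 148, 214, 113, 189. Column totals: 226, 258, 180. Grand total N = 664.
Expected counts (row total × column total / N):
  Dog, A: 148×226/664 = 50.37349
  Dog, B: 148×258/664 = 57.50602
  Dog, C: 148×180/664 = 40.12048
  Cat, A: 214×226/664 = 72.83735
  Cat, B: 214×258/664 = 83.15060
  Cat, C: 214×180/664 = 58.01205
  Rabbit, A: 113×226/664 = 38.46084
  Rabbit, B: 113×258/664 = 43.90663
  Rabbit, C: 113×180/664 = 30.63253
  Bird, A: 189×226/664 = 64.32831
  Bird, B: 189×258/664 = 73.43675
  Bird, C: 189×180/664 = 51.23494
Contributions (O − E)²/E:
  (61 − 50.37349)²/50.37349 = 2.2417
  (57 − 57.50602)²/57.50602 = 0.0045
  (30 − 40.12048)²/40.12048 = 2.5529
  (50 − 72.83735)²/72.83735 = 7.1604
  (75 − 83.15060)²/83.15060 = 0.7989
  (89 − 58.01205)²/58.01205 = 16.5526
  (50 − 38.46084)²/38.46084 = 3.4620
  (31 − 43.90663)²/43.90663 = 3.7940
  (32 − 30.63253)²/30.63253 = 0.0610
  (65 − 64.32831)²/64.32831 = 0.0070
  (95 − 73.43675)²/73.43675 = 6.3316
  (29 − 51.23494)²/51.23494 = 9.6495
χ² = 2.2417 + 0.0045 + 2.5529 + 7.1604 + 0.7989 + 16.5526 + 3.4620 + 3.7940 + 0.0610 + 0.0070 + 6.3316 + 9.6495 = 52.616
df = (4−1)(3−1) = 6. Since 52.616 > 16.812, reject the null hypothesis of independence at α = 0.01.

52.616; reject H₀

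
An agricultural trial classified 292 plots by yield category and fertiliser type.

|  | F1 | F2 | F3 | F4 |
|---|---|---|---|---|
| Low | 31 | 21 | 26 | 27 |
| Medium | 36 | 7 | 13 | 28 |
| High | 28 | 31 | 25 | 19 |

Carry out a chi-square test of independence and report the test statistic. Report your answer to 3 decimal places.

Row totals: 105, 84, 103. Column totals: 95, 59, 64, 74. Grand total N = 292.
Expected counts (row total × column total / N):
  Low, F1: 105×95/292 = 34.16096
  Low, F2: 105×59/292 = 21.21575
  Low, F3: 105×64/292 = 23.01370
  Low, F4: 105×74/292 = 26.60959
  Medium, F1: 84×95/292 = 27.32877
  Medium, F2: 84×59/292 = 16.97260
  Medium, F3: 84×64/292 = 18.41096
  Medium, F4: 84×74/292 = 21.28767
  High, F1: 103×95/292 = 33.51027
  High, F2: 103×59/292 = 20.81164
  High, F3: 103×64/292 = 22.57534
  High, F4: 103×74/292 = 26.10274
Contributions (O − E)²/E:
  (31 − 34.16096)²/34.16096 = 0.2925
  (21 − 21.21575)²/21.21575 = 0.0022
  (26 − 23.01370)²/23.01370 = 0.3875
  (27 − 26.60959)²/26.60959 = 0.0057
  (36 − 27.32877)²/27.32877 = 2.7513
  (7 − 16.97260)²/16.97260 = 5.8596
  (13 − 18.41096)²/18.41096 = 1.5903
  (28 − 21.28767)²/21.28767 = 2.1165
  (28 − 33.51027)²/33.51027 = 0.9061
  (31 − 20.81164)²/20.81164 = 4.9877
  (25 − 22.57534)²/22.57534 = 0.2604
  (19 − 26.10274)²/26.10274 = 1.9327
χ² = 0.2925 + 0.0022 + 0.3875 + 0.0057 + 2.7513 + 5.8596 + 1.5903 + 2.1165 + 0.9061 + 4.9877 + 0.2604 + 1.9327 = 21.093

21.093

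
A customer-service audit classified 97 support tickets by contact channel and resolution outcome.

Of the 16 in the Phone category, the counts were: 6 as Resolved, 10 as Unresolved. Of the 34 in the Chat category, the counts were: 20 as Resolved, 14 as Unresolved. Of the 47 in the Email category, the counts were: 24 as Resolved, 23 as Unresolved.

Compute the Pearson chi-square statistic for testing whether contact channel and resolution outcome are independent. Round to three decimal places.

1.989

Row totals: 16, 34, 47. Column totals: 50, 47. Grand total N = 97.
Expected counts (row total × column total / N):
  Phone, Resolved: 16×50/97 = 8.24742
  Phone, Unresolved: 16×47/97 = 7.75258
  Chat, Resolved: 34×50/97 = 17.52577
  Chat, Unresolved: 34×47/97 = 16.47423
  Email, Resolved: 47×50/97 = 24.22680
  Email, Unresolved: 47×47/97 = 22.77320
Contributions (O − E)²/E:
  (6 − 8.24742)²/8.24742 = 0.6124
  (10 − 7.75258)²/7.75258 = 0.6515
  (20 − 17.52577)²/17.52577 = 0.3493
  (14 − 16.47423)²/16.47423 = 0.3716
  (24 − 24.22680)²/24.22680 = 0.0021
  (23 − 22.77320)²/22.77320 = 0.0023
χ² = 0.6124 + 0.6515 + 0.3493 + 0.3716 + 0.0021 + 0.0023 = 1.989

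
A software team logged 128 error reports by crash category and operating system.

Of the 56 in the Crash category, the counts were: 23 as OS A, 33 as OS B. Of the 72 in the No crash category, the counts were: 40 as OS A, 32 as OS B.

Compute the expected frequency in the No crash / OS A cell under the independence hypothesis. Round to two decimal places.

35.44

Row total (No crash) = 72; column total (OS A) = 63; grand total N = 128.
Expected count = (row total × column total) / N = 72 × 63 / 128 = 35.44.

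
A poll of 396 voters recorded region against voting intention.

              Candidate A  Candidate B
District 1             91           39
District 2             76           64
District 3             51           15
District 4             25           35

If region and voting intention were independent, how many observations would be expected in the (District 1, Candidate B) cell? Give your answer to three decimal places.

Row total (District 1) = 130; column total (Candidate B) = 153; grand total N = 396.
Expected count = (row total × column total) / N = 130 × 153 / 396 = 50.227.

50.227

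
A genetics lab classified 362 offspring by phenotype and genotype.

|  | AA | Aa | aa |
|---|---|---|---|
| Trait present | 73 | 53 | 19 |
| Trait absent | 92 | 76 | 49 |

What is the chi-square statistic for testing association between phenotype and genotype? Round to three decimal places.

5.418

Row totals: 145, 217. Column totals: 165, 129, 68. Grand total N = 362.
Expected counts (row total × column total / N):
  Trait present, AA: 145×165/362 = 66.0912
  Trait present, Aa: 145×129/362 = 51.6713
  Trait present, aa: 145×68/362 = 27.2376
  Trait absent, AA: 217×165/362 = 98.9088
  Trait absent, Aa: 217×129/362 = 77.3287
  Trait absent, aa: 217×68/362 = 40.7624
Contributions (O − E)²/E:
  (73 − 66.0912)²/66.0912 = 0.7222
  (53 − 51.6713)²/51.6713 = 0.0342
  (19 − 27.2376)²/27.2376 = 2.4913
  (92 − 98.9088)²/98.9088 = 0.4826
  (76 − 77.3287)²/77.3287 = 0.0228
  (49 − 40.7624)²/40.7624 = 1.6647
χ² = 0.7222 + 0.0342 + 2.4913 + 0.4826 + 0.0228 + 1.6647 = 5.418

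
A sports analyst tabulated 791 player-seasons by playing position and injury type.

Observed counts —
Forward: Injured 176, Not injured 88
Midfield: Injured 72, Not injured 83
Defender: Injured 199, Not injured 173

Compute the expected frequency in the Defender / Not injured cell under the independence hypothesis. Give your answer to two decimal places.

161.78

Row total (Defender) = 372; column total (Not injured) = 344; grand total N = 791.
Expected count = (row total × column total) / N = 372 × 344 / 791 = 161.78.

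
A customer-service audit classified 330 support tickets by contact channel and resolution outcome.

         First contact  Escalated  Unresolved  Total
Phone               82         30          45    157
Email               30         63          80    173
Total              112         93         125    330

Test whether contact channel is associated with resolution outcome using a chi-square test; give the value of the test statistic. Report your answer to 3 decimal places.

Grand total N = 330.
Expected counts (row total × column total / N):
  Phone, First contact: 157×112/330 = 53.2848
  Phone, Escalated: 157×93/330 = 44.2455
  Phone, Unresolved: 157×125/330 = 59.4697
  Email, First contact: 173×112/330 = 58.7152
  Email, Escalated: 173×93/330 = 48.7545
  Email, Unresolved: 173×125/330 = 65.5303
Contributions (O − E)²/E:
  (82 − 53.2848)²/53.2848 = 15.4746
  (30 − 44.2455)²/44.2455 = 4.5866
  (45 − 59.4697)²/59.4697 = 3.5207
  (30 − 58.7152)²/58.7152 = 14.0434
  (63 − 48.7545)²/48.7545 = 4.1624
  (80 − 65.5303)²/65.5303 = 3.1950
χ² = 15.4746 + 4.5866 + 3.5207 + 14.0434 + 4.1624 + 3.1950 = 44.983

44.983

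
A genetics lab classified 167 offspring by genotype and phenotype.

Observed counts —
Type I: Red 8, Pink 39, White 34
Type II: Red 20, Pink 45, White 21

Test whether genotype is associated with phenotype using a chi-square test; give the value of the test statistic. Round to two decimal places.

8.50

Row totals: 81, 86. Column totals: 28, 84, 55. Grand total N = 167.
Expected counts (row total × column total / N):
  Type I, Red: 81×28/167 = 13.581
  Type I, Pink: 81×84/167 = 40.743
  Type I, White: 81×55/167 = 26.677
  Type II, Red: 86×28/167 = 14.419
  Type II, Pink: 86×84/167 = 43.257
  Type II, White: 86×55/167 = 28.323
Contributions (O − E)²/E:
  (8 − 13.581)²/13.581 = 2.2935
  (39 − 40.743)²/40.743 = 0.0746
  (34 − 26.677)²/26.677 = 2.0102
  (20 − 14.419)²/14.419 = 2.1602
  (45 − 43.257)²/43.257 = 0.0702
  (21 − 28.323)²/28.323 = 1.8934
χ² = 2.2935 + 0.0746 + 2.0102 + 2.1602 + 0.0702 + 1.8934 = 8.50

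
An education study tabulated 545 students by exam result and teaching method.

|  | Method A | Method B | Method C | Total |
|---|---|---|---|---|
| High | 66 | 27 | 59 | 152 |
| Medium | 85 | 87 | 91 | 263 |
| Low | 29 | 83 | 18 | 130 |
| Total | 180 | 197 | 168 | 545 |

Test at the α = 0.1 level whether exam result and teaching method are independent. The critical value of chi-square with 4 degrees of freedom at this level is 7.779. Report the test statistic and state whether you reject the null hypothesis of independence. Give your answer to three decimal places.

68.547; reject H₀

Grand total N = 545.
Expected counts (row total × column total / N):
  High, Method A: 152×180/545 = 50.2018
  High, Method B: 152×197/545 = 54.9431
  High, Method C: 152×168/545 = 46.8550
  Medium, Method A: 263×180/545 = 86.8624
  Medium, Method B: 263×197/545 = 95.0661
  Medium, Method C: 263×168/545 = 81.0716
  Low, Method A: 130×180/545 = 42.9358
  Low, Method B: 130×197/545 = 46.9908
  Low, Method C: 130×168/545 = 40.0734
Contributions (O − E)²/E:
  (66 − 50.2018)²/50.2018 = 4.9716
  (27 − 54.9431)²/54.9431 = 14.2114
  (59 − 46.8550)²/46.8550 = 3.1480
  (85 − 86.8624)²/86.8624 = 0.0399
  (87 − 95.0661)²/95.0661 = 0.6844
  (91 − 81.0716)²/81.0716 = 1.2159
  (29 − 42.9358)²/42.9358 = 4.5232
  (83 − 46.9908)²/46.9908 = 27.5940
  (18 − 40.0734)²/40.0734 = 12.1586
χ² = 4.9716 + 14.2114 + 3.1480 + 0.0399 + 0.6844 + 1.2159 + 4.5232 + 27.5940 + 12.1586 = 68.547
df = (3−1)(3−1) = 4. Since 68.547 > 7.779, reject the null hypothesis of independence at α = 0.1.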